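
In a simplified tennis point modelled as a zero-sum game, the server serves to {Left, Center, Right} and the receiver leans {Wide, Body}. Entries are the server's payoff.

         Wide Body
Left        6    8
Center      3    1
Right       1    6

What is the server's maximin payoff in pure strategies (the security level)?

6

Row minima: Left → 6, Center → 1, Right → 1.
The best of these is 6.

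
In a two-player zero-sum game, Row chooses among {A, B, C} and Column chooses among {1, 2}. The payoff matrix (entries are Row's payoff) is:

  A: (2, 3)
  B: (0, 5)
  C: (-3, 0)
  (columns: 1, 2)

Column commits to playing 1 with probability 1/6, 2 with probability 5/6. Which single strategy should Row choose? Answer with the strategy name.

Expected payoff of A: (1/6)·2 + (5/6)·3 = 17/6.
Expected payoff of B: (1/6)·0 + (5/6)·5 = 25/6.
Expected payoff of C: (1/6)·(-3) + (5/6)·0 = -1/2.
The largest is 25/6, so Row's best response is B.

B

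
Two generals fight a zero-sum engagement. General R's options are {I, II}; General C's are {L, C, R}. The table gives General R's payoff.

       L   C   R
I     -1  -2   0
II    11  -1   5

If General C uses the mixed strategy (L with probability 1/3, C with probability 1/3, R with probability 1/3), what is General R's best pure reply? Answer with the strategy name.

II

Expected payoff of I: (1/3)·(-1) + (1/3)·(-2) + (1/3)·0 = -1.
Expected payoff of II: (1/3)·11 + (1/3)·(-1) + (1/3)·5 = 5.
The largest is 5, so General R's best response is II.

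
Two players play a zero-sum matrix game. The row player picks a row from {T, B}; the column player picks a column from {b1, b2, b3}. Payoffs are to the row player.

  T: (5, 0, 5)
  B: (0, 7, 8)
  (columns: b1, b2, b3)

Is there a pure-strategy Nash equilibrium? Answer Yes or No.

No

Row minima: T → 0, B → 0; maximin = 0.
Column maxima: b1 → 5, b2 → 7, b3 → 8; minimax = 5.
0 ≠ 5, so no pure-strategy equilibrium exists.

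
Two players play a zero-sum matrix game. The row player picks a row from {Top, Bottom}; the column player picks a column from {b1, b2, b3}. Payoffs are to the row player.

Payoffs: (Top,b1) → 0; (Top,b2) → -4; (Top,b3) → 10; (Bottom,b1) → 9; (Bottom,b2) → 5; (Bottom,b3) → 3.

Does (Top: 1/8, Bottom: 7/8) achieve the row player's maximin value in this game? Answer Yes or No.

Against b1 this mix gives (1/8)·0 + (7/8)·9 = 63/8.
Against b2 this mix gives (1/8)·(-4) + (7/8)·5 = 31/8.
Against b3 this mix gives (1/8)·10 + (7/8)·3 = 31/8.
All of the column player's active replies (b2, b3) yield 31/8, and no column does worse for the row player. The mix makes the column player indifferent and guarantees 31/8, so it is optimal.

Yes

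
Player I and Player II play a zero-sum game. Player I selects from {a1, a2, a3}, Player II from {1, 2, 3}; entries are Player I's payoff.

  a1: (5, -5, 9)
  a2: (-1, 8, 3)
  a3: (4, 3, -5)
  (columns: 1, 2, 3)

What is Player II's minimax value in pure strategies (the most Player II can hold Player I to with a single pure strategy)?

Column maxima: 1 → 5, 2 → 8, 3 → 9.
The smallest of these is 5.

5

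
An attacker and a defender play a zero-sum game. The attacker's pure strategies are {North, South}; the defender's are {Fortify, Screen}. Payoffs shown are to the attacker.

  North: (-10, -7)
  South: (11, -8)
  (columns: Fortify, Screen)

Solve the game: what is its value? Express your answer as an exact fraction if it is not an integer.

-157/22

Row minima: North → -10, South → -8; maximin = -8.
Column maxima: Fortify → 11, Screen → -7; minimax = -7.
-8 ≠ -7, so there is no saddle point; optimal play is mixed.
Let the attacker play North with probability p. Expected payoff against Fortify: (-10)p + 11(1−p) = −21p + 11; against Screen: (-7)p + (-8)(1−p) = p − 8.
Setting these equal: −21p + 11 = p − 8 ⇒ −22p = -19 ⇒ p = 19/22, and the value is (-21)·(19/22) + 11 = -157/22.
For the defender: with q = P(Fortify), equating North's and South's payoffs gives −3q − 7 = 19q − 8 ⇒ q = 1/22.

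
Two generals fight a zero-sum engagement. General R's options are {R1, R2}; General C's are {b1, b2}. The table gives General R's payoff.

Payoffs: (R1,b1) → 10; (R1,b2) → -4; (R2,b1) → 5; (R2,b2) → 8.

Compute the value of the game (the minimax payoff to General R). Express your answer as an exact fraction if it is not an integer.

Row minima: R1 → -4, R2 → 5; maximin = 5.
Column maxima: b1 → 10, b2 → 8; minimax = 8.
5 ≠ 8, so there is no saddle point; optimal play is mixed.
Let General R play R1 with probability p. Expected payoff against b1: 10p + 5(1−p) = 5p + 5; against b2: (-4)p + 8(1−p) = −12p + 8.
Setting these equal: 5p + 5 = −12p + 8 ⇒ 17p = 3 ⇒ p = 3/17, and the value is (5)·(3/17) + 5 = 100/17.
For General C: with q = P(b1), equating R1's and R2's payoffs gives 14q − 4 = −3q + 8 ⇒ q = 12/17.

100/17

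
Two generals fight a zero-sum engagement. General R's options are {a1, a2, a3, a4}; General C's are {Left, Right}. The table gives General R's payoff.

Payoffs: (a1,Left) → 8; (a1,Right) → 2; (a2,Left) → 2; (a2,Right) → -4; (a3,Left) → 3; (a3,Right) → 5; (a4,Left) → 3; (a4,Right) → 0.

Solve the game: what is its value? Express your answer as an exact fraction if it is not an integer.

17/4

Row minima: a1 → 2, a2 → -4, a3 → 3, a4 → 0; maximin = 3.
Column maxima: Left → 8, Right → 5; minimax = 5.
3 ≠ 5, so there is no saddle point; optimal play is mixed.
a2 is strictly dominated by a1, so General R never plays it.
a4 is strictly dominated by a1, so General R never plays it.
On the remaining 2×2 (a1, a3 vs Left, Right):
Let General R play a1 with probability p. Expected payoff against Left: 8p + 3(1−p) = 5p + 3; against Right: 2p + 5(1−p) = −3p + 5.
Setting these equal: 5p + 3 = −3p + 5 ⇒ 8p = 2 ⇒ p = 1/4, and the value is (5)·(1/4) + 3 = 17/4.
For General C: with q = P(Left), equating a1's and a3's payoffs gives 6q + 2 = −2q + 5 ⇒ q = 3/8.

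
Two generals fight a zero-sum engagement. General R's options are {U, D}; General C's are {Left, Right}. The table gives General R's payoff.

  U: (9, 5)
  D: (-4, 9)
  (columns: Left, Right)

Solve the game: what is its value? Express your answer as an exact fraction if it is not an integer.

Row minima: U → 5, D → -4; maximin = 5.
Column maxima: Left → 9, Right → 9; minimax = 9.
5 ≠ 9, so there is no saddle point; optimal play is mixed.
Let General R play U with probability p. Expected payoff against Left: 9p + (-4)(1−p) = 13p − 4; against Right: 5p + 9(1−p) = −4p + 9.
Setting these equal: 13p − 4 = −4p + 9 ⇒ 17p = 13 ⇒ p = 13/17, and the value is (13)·(13/17) − 4 = 101/17.
For General C: with q = P(Left), equating U's and D's payoffs gives 4q + 5 = −13q + 9 ⇒ q = 4/17.

101/17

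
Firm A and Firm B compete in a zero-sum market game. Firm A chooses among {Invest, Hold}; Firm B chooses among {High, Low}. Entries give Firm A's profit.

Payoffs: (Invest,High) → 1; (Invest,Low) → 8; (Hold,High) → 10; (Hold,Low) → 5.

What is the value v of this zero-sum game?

25/4

Row minima: Invest → 1, Hold → 5; maximin = 5.
Column maxima: High → 10, Low → 8; minimax = 8.
5 ≠ 8, so there is no saddle point; optimal play is mixed.
Let Firm A play Invest with probability p. Expected payoff against High: 1p + 10(1−p) = −9p + 10; against Low: 8p + 5(1−p) = 3p + 5.
Setting these equal: −9p + 10 = 3p + 5 ⇒ −12p = -5 ⇒ p = 5/12, and the value is (-9)·(5/12) + 10 = 25/4.
For Firm B: with q = P(High), equating Invest's and Hold's payoffs gives −7q + 8 = 5q + 5 ⇒ q = 1/4.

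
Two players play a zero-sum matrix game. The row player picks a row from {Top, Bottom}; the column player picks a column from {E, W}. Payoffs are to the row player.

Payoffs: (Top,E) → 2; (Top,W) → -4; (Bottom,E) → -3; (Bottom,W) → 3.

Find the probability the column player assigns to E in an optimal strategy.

Row minima: Top → -4, Bottom → -3; maximin = -3.
Column maxima: E → 2, W → 3; minimax = 2.
-3 ≠ 2, so there is no saddle point; optimal play is mixed.
Let the row player play Top with probability p. Expected payoff against E: 2p + (-3)(1−p) = 5p − 3; against W: (-4)p + 3(1−p) = −7p + 3.
Setting these equal: 5p − 3 = −7p + 3 ⇒ 12p = 6 ⇒ p = 1/2, and the value is (5)·(1/2) − 3 = -1/2.
For the column player: with q = P(E), equating Top's and Bottom's payoffs gives 6q − 4 = −6q + 3 ⇒ q = 7/12.

7/12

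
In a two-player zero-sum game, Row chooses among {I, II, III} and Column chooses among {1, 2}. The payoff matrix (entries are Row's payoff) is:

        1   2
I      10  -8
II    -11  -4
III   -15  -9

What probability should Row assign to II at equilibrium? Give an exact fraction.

18/25

Row minima: I → -8, II → -11, III → -15; maximin = -8.
Column maxima: 1 → 10, 2 → -4; minimax = -4.
-8 ≠ -4, so there is no saddle point; optimal play is mixed.
III is strictly dominated by I, so Row never plays it.
On the remaining 2×2 (I, II vs 1, 2):
Let Row play I with probability p. Expected payoff against 1: 10p + (-11)(1−p) = 21p − 11; against 2: (-8)p + (-4)(1−p) = −4p − 4.
Setting these equal: 21p − 11 = −4p − 4 ⇒ 25p = 7 ⇒ p = 7/25, and the value is (21)·(7/25) − 11 = -128/25.
For Column: with q = P(1), equating I's and II's payoffs gives 18q − 8 = −7q − 4 ⇒ q = 4/25.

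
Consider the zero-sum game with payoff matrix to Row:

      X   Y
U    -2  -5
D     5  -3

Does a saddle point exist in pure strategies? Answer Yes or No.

Row minima: U → -5, D → -3; maximin = -3.
Column maxima: X → 5, Y → -3; minimax = -3.
maximin = minimax = -3, so a saddle point exists.

Yes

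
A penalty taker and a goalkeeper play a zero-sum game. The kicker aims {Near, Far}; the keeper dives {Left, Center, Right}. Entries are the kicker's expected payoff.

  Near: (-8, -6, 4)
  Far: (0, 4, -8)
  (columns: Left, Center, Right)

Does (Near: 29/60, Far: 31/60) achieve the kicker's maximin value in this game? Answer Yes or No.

Against Left this mix gives (29/60)·(-8) + (31/60)·0 = -58/15.
Against Center this mix gives (29/60)·(-6) + (31/60)·4 = -5/6.
Against Right this mix gives (29/60)·4 + (31/60)·(-8) = -11/5.
The keeper will play Left, holding the kicker to -58/15. Shifting weight toward the row that does better against Left would raise this floor (the equalizing mix achieves -16/5 against both Left and Right), so the proposed strategy is not optimal.

No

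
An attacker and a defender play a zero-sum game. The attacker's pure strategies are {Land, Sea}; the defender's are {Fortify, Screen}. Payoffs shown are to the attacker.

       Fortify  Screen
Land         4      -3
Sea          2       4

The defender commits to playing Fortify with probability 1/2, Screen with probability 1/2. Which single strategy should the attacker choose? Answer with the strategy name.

Expected payoff of Land: (1/2)·4 + (1/2)·(-3) = 1/2.
Expected payoff of Sea: (1/2)·2 + (1/2)·4 = 3.
The largest is 3, so the attacker's best response is Sea.

Sea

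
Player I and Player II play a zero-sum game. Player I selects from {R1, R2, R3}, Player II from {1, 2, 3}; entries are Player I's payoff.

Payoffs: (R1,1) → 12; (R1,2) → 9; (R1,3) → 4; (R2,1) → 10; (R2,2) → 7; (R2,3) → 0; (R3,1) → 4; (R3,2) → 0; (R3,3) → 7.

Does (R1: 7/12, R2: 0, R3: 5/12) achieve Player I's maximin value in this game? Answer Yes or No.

Against 1 this mix gives (7/12)·12 + (5/12)·4 = 26/3.
Against 2 this mix gives (7/12)·9 + (5/12)·0 = 21/4.
Against 3 this mix gives (7/12)·4 + (5/12)·7 = 21/4.
All of Player II's active replies (2, 3) yield 21/4, and no column does worse for Player I. The mix makes Player II indifferent and guarantees 21/4, so it is optimal.

Yes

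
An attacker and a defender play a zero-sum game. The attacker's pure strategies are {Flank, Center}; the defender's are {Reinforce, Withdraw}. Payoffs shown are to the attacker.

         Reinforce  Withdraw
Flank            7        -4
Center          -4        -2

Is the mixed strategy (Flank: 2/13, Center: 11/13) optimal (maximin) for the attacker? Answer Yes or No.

Against Reinforce this mix gives (2/13)·7 + (11/13)·(-4) = -30/13.
Against Withdraw this mix gives (2/13)·(-4) + (11/13)·(-2) = -30/13.
All of the defender's active replies (Reinforce, Withdraw) yield -30/13, and no column does worse for the attacker. The mix makes the defender indifferent and guarantees -30/13, so it is optimal.

Yes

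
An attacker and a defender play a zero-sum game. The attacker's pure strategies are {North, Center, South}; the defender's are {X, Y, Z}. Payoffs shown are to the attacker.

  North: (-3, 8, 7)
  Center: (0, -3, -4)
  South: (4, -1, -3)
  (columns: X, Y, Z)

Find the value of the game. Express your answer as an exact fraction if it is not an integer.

Row minima: North → -3, Center → -4, South → -3; maximin = -3.
Column maxima: X → 4, Y → 8, Z → 7; minimax = 4.
-3 ≠ 4, so there is no saddle point; optimal play is mixed.
Center is strictly dominated by South, so the attacker never plays it.
Y is strictly dominated by Z (it gives the attacker strictly more in every row), so the defender never plays it.
On the remaining 2×2 (North, South vs X, Z):
Let the attacker play North with probability p. Expected payoff against X: (-3)p + 4(1−p) = −7p + 4; against Z: 7p + (-3)(1−p) = 10p − 3.
Setting these equal: −7p + 4 = 10p − 3 ⇒ −17p = -7 ⇒ p = 7/17, and the value is (-7)·(7/17) + 4 = 19/17.
For the defender: with q = P(X), equating North's and South's payoffs gives −10q + 7 = 7q − 3 ⇒ q = 10/17.

19/17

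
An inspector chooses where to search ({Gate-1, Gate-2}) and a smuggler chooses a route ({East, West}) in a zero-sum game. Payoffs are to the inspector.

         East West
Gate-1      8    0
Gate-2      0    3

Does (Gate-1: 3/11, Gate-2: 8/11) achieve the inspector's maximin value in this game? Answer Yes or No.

Yes

Against East this mix gives (3/11)·8 + (8/11)·0 = 24/11.
Against West this mix gives (3/11)·0 + (8/11)·3 = 24/11.
All of the smuggler's active replies (East, West) yield 24/11, and no column does worse for the inspector. The mix makes the smuggler indifferent and guarantees 24/11, so it is optimal.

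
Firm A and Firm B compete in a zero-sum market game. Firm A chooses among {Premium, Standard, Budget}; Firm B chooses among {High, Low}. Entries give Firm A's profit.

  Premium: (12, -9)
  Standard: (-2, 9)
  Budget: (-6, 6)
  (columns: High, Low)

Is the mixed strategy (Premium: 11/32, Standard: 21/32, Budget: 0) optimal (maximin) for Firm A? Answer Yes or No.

Yes

Against High this mix gives (11/32)·12 + (21/32)·(-2) = 45/16.
Against Low this mix gives (11/32)·(-9) + (21/32)·9 = 45/16.
All of Firm B's active replies (High, Low) yield 45/16, and no column does worse for Firm A. The mix makes Firm B indifferent and guarantees 45/16, so it is optimal.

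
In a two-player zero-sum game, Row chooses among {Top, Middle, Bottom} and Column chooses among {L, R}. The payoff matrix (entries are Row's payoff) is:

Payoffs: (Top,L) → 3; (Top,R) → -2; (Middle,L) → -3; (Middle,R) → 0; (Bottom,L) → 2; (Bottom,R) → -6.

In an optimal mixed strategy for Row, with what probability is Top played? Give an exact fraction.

Row minima: Top → -2, Middle → -3, Bottom → -6; maximin = -2.
Column maxima: L → 3, R → 0; minimax = 0.
-2 ≠ 0, so there is no saddle point; optimal play is mixed.
Bottom is strictly dominated by Top, so Row never plays it.
On the remaining 2×2 (Top, Middle vs L, R):
Let Row play Top with probability p. Expected payoff against L: 3p + (-3)(1−p) = 6p − 3; against R: (-2)p + 0(1−p) = −2p.
Setting these equal: 6p − 3 = −2p ⇒ 8p = 3 ⇒ p = 3/8, and the value is (6)·(3/8) − 3 = -3/4.
For Column: with q = P(L), equating Top's and Middle's payoffs gives 5q − 2 = −3q ⇒ q = 1/4.

3/8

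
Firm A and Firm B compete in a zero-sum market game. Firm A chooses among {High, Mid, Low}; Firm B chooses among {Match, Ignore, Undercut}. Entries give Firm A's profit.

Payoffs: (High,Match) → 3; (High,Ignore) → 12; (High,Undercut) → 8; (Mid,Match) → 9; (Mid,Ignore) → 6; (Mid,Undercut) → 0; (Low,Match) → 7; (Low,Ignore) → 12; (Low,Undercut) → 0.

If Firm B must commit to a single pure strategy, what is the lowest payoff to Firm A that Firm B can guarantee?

Column maxima: Match → 9, Ignore → 12, Undercut → 8.
The smallest of these is 8.

8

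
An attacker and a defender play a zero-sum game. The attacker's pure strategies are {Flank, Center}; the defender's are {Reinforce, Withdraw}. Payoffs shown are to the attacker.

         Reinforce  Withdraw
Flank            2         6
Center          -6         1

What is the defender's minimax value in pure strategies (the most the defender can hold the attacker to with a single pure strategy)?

2

Column maxima: Reinforce → 2, Withdraw → 6.
The smallest of these is 2.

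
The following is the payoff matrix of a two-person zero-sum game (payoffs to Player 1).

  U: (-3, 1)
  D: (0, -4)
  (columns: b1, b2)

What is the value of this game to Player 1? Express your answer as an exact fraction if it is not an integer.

Row minima: U → -3, D → -4; maximin = -3.
Column maxima: b1 → 0, b2 → 1; minimax = 0.
-3 ≠ 0, so there is no saddle point; optimal play is mixed.
Let Player 1 play U with probability p. Expected payoff against b1: (-3)p + 0(1−p) = −3p; against b2: 1p + (-4)(1−p) = 5p − 4.
Setting these equal: −3p = 5p − 4 ⇒ −8p = -4 ⇒ p = 1/2, and the value is (-3)·(1/2) = -3/2.
For Player 2: with q = P(b1), equating U's and D's payoffs gives −4q + 1 = 4q − 4 ⇒ q = 5/8.

-3/2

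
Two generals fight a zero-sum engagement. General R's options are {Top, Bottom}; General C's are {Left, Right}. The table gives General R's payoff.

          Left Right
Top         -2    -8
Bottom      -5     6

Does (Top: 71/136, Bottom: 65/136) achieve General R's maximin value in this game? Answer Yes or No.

No

Against Left this mix gives (71/136)·(-2) + (65/136)·(-5) = -467/136.
Against Right this mix gives (71/136)·(-8) + (65/136)·6 = -89/68.
General C will play Left, holding General R to -467/136. Shifting weight toward the row that does better against Left would raise this floor (the equalizing mix achieves -52/17 against both Left and Right), so the proposed strategy is not optimal.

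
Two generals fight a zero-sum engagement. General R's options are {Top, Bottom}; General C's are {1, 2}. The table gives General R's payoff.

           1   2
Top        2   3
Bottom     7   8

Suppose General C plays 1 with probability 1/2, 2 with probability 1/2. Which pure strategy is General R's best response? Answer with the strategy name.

Expected payoff of Top: (1/2)·2 + (1/2)·3 = 5/2.
Expected payoff of Bottom: (1/2)·7 + (1/2)·8 = 15/2.
The largest is 15/2, so General R's best response is Bottom.

Bottom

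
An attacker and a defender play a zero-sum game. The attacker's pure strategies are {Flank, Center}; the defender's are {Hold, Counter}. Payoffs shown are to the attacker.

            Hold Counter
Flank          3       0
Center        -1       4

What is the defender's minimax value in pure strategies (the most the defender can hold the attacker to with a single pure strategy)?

3

Column maxima: Hold → 3, Counter → 4.
The smallest of these is 3.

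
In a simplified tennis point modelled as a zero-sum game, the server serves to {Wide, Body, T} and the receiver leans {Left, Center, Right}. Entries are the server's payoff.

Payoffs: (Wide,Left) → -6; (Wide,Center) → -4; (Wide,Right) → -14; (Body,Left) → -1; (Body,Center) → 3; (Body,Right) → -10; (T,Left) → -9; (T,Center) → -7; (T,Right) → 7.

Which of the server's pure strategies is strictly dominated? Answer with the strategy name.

Body gives a strictly higher payoff than Wide against every column: -1 > -6, 3 > -4, -10 > -14.
So Wide is strictly dominated and the server never plays it.

Wide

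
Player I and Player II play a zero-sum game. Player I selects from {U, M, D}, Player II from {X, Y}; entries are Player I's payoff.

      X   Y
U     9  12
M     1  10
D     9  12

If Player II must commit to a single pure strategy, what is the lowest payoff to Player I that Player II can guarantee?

9

Column maxima: X → 9, Y → 12.
The smallest of these is 9.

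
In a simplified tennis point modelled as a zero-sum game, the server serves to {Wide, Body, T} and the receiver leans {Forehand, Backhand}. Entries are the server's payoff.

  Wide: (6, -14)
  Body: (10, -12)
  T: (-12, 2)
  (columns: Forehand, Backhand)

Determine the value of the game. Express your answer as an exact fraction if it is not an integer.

-31/9

Row minima: Wide → -14, Body → -12, T → -12; maximin = -12.
Column maxima: Forehand → 10, Backhand → 2; minimax = 2.
-12 ≠ 2, so there is no saddle point; optimal play is mixed.
Wide is strictly dominated by Body, so the server never plays it.
On the remaining 2×2 (Body, T vs Forehand, Backhand):
Let the server play Body with probability p. Expected payoff against Forehand: 10p + (-12)(1−p) = 22p − 12; against Backhand: (-12)p + 2(1−p) = −14p + 2.
Setting these equal: 22p − 12 = −14p + 2 ⇒ 36p = 14 ⇒ p = 7/18, and the value is (22)·(7/18) − 12 = -31/9.
For the receiver: with q = P(Forehand), equating Body's and T's payoffs gives 22q − 12 = −14q + 2 ⇒ q = 7/18.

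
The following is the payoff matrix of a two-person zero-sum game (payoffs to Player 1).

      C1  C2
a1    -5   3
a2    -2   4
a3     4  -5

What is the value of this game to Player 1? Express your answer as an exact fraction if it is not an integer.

Row minima: a1 → -5, a2 → -2, a3 → -5; maximin = -2.
Column maxima: C1 → 4, C2 → 4; minimax = 4.
-2 ≠ 4, so there is no saddle point; optimal play is mixed.
a1 is strictly dominated by a2, so Player 1 never plays it.
On the remaining 2×2 (a2, a3 vs C1, C2):
Let Player 1 play a2 with probability p. Expected payoff against C1: (-2)p + 4(1−p) = −6p + 4; against C2: 4p + (-5)(1−p) = 9p − 5.
Setting these equal: −6p + 4 = 9p − 5 ⇒ −15p = -9 ⇒ p = 3/5, and the value is (-6)·(3/5) + 4 = 2/5.
For Player 2: with q = P(C1), equating a2's and a3's payoffs gives −6q + 4 = 9q − 5 ⇒ q = 3/5.

2/5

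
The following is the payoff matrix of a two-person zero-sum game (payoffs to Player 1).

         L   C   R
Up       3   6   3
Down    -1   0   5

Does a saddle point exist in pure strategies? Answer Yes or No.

Row minima: Up → 3, Down → -1; maximin = 3.
Column maxima: L → 3, C → 6, R → 5; minimax = 3.
maximin = minimax = 3, so a saddle point exists.

Yes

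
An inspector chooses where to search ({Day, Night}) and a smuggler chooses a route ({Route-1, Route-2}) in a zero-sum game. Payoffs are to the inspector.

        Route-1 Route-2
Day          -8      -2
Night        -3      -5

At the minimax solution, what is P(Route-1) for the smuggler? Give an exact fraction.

Row minima: Day → -8, Night → -5; maximin = -5.
Column maxima: Route-1 → -3, Route-2 → -2; minimax = -3.
-5 ≠ -3, so there is no saddle point; optimal play is mixed.
Let the inspector play Day with probability p. Expected payoff against Route-1: (-8)p + (-3)(1−p) = −5p − 3; against Route-2: (-2)p + (-5)(1−p) = 3p − 5.
Setting these equal: −5p − 3 = 3p − 5 ⇒ −8p = -2 ⇒ p = 1/4, and the value is (-5)·(1/4) − 3 = -17/4.
For the smuggler: with q = P(Route-1), equating Day's and Night's payoffs gives −6q − 2 = 2q − 5 ⇒ q = 3/8.

3/8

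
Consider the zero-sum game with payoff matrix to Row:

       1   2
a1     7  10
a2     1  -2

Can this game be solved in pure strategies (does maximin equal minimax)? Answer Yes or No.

Yes

Row minima: a1 → 7, a2 → -2; maximin = 7.
Column maxima: 1 → 7, 2 → 10; minimax = 7.
maximin = minimax = 7, so a saddle point exists.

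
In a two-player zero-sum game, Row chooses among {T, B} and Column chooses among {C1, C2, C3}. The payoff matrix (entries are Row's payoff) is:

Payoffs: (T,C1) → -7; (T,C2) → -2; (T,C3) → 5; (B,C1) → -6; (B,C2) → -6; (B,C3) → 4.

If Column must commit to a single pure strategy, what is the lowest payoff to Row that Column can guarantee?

Column maxima: C1 → -6, C2 → -2, C3 → 5.
The smallest of these is -6.

-6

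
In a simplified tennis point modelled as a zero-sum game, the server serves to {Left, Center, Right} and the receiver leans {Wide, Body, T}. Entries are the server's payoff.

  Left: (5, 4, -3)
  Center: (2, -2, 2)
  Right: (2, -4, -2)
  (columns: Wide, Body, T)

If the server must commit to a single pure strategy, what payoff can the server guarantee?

Row minima: Left → -3, Center → -2, Right → -4.
The best of these is -2.

-2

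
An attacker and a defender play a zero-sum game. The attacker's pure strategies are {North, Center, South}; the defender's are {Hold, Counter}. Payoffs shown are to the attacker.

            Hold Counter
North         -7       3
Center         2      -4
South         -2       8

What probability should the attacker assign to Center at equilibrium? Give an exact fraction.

Row minima: North → -7, Center → -4, South → -2; maximin = -2.
Column maxima: Hold → 2, Counter → 8; minimax = 2.
-2 ≠ 2, so there is no saddle point; optimal play is mixed.
North is strictly dominated by South, so the attacker never plays it.
On the remaining 2×2 (Center, South vs Hold, Counter):
Let the attacker play Center with probability p. Expected payoff against Hold: 2p + (-2)(1−p) = 4p − 2; against Counter: (-4)p + 8(1−p) = −12p + 8.
Setting these equal: 4p − 2 = −12p + 8 ⇒ 16p = 10 ⇒ p = 5/8, and the value is (4)·(5/8) − 2 = 1/2.
For the defender: with q = P(Hold), equating Center's and South's payoffs gives 6q − 4 = −10q + 8 ⇒ q = 3/4.

5/8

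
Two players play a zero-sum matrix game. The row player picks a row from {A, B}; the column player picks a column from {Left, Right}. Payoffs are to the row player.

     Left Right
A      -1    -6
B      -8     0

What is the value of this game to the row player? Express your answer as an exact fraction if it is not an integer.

-48/13

Row minima: A → -6, B → -8; maximin = -6.
Column maxima: Left → -1, Right → 0; minimax = -1.
-6 ≠ -1, so there is no saddle point; optimal play is mixed.
Let the row player play A with probability p. Expected payoff against Left: (-1)p + (-8)(1−p) = 7p − 8; against Right: (-6)p + 0(1−p) = −6p.
Setting these equal: 7p − 8 = −6p ⇒ 13p = 8 ⇒ p = 8/13, and the value is (7)·(8/13) − 8 = -48/13.
For the column player: with q = P(Left), equating A's and B's payoffs gives 5q − 6 = −8q ⇒ q = 6/13.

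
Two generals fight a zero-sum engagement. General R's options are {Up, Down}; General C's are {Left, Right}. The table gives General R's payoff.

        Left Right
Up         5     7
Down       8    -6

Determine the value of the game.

Row minima: Up → 5, Down → -6; maximin = 5.
Column maxima: Left → 8, Right → 7; minimax = 7.
5 ≠ 7, so there is no saddle point; optimal play is mixed.
Let General R play Up with probability p. Expected payoff against Left: 5p + 8(1−p) = −3p + 8; against Right: 7p + (-6)(1−p) = 13p − 6.
Setting these equal: −3p + 8 = 13p − 6 ⇒ −16p = -14 ⇒ p = 7/8, and the value is (-3)·(7/8) + 8 = 43/8.
For General C: with q = P(Left), equating Up's and Down's payoffs gives −2q + 7 = 14q − 6 ⇒ q = 13/16.

43/8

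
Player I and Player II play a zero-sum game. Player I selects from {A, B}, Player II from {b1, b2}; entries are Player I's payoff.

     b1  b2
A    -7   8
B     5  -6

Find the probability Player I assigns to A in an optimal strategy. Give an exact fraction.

Row minima: A → -7, B → -6; maximin = -6.
Column maxima: b1 → 5, b2 → 8; minimax = 5.
-6 ≠ 5, so there is no saddle point; optimal play is mixed.
Let Player I play A with probability p. Expected payoff against b1: (-7)p + 5(1−p) = −12p + 5; against b2: 8p + (-6)(1−p) = 14p − 6.
Setting these equal: −12p + 5 = 14p − 6 ⇒ −26p = -11 ⇒ p = 11/26, and the value is (-12)·(11/26) + 5 = -1/13.
For Player II: with q = P(b1), equating A's and B's payoffs gives −15q + 8 = 11q − 6 ⇒ q = 7/13.

11/26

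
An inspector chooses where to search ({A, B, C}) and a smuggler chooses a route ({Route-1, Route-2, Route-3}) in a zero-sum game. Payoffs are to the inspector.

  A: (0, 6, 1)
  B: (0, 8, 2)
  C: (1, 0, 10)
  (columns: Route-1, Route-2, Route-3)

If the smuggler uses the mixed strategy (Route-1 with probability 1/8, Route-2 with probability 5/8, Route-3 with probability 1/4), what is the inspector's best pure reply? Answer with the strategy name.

B

Expected payoff of A: (1/8)·0 + (5/8)·6 + (1/4)·1 = 4.
Expected payoff of B: (1/8)·0 + (5/8)·8 + (1/4)·2 = 11/2.
Expected payoff of C: (1/8)·1 + (5/8)·0 + (1/4)·10 = 21/8.
The largest is 11/2, so the inspector's best response is B.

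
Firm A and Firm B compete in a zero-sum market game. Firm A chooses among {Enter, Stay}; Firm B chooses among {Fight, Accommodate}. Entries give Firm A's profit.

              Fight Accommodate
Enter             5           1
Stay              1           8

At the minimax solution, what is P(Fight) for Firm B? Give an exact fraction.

7/11

Row minima: Enter → 1, Stay → 1; maximin = 1.
Column maxima: Fight → 5, Accommodate → 8; minimax = 5.
1 ≠ 5, so there is no saddle point; optimal play is mixed.
Let Firm A play Enter with probability p. Expected payoff against Fight: 5p + 1(1−p) = 4p + 1; against Accommodate: 1p + 8(1−p) = −7p + 8.
Setting these equal: 4p + 1 = −7p + 8 ⇒ 11p = 7 ⇒ p = 7/11, and the value is (4)·(7/11) + 1 = 39/11.
For Firm B: with q = P(Fight), equating Enter's and Stay's payoffs gives 4q + 1 = −7q + 8 ⇒ q = 7/11.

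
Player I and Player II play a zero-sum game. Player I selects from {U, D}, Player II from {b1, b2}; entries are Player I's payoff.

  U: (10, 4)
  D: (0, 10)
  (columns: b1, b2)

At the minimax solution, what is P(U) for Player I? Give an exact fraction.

5/8

Row minima: U → 4, D → 0; maximin = 4.
Column maxima: b1 → 10, b2 → 10; minimax = 10.
4 ≠ 10, so there is no saddle point; optimal play is mixed.
Let Player I play U with probability p. Expected payoff against b1: 10p + 0(1−p) = 10p; against b2: 4p + 10(1−p) = −6p + 10.
Setting these equal: 10p = −6p + 10 ⇒ 16p = 10 ⇒ p = 5/8, and the value is (10)·(5/8) = 25/4.
For Player II: with q = P(b1), equating U's and D's payoffs gives 6q + 4 = −10q + 10 ⇒ q = 3/8.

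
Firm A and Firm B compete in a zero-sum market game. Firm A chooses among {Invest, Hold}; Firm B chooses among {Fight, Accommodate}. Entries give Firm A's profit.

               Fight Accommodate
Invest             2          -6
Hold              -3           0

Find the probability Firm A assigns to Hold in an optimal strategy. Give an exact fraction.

8/11

Row minima: Invest → -6, Hold → -3; maximin = -3.
Column maxima: Fight → 2, Accommodate → 0; minimax = 0.
-3 ≠ 0, so there is no saddle point; optimal play is mixed.
Let Firm A play Invest with probability p. Expected payoff against Fight: 2p + (-3)(1−p) = 5p − 3; against Accommodate: (-6)p + 0(1−p) = −6p.
Setting these equal: 5p − 3 = −6p ⇒ 11p = 3 ⇒ p = 3/11, and the value is (5)·(3/11) − 3 = -18/11.
For Firm B: with q = P(Fight), equating Invest's and Hold's payoffs gives 8q − 6 = −3q ⇒ q = 6/11.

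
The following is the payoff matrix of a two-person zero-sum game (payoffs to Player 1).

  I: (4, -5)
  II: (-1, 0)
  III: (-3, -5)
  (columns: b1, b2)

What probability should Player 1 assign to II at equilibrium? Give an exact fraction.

Row minima: I → -5, II → -1, III → -5; maximin = -1.
Column maxima: b1 → 4, b2 → 0; minimax = 0.
-1 ≠ 0, so there is no saddle point; optimal play is mixed.
III is strictly dominated by II, so Player 1 never plays it.
On the remaining 2×2 (I, II vs b1, b2):
Let Player 1 play I with probability p. Expected payoff against b1: 4p + (-1)(1−p) = 5p − 1; against b2: (-5)p + 0(1−p) = −5p.
Setting these equal: 5p − 1 = −5p ⇒ 10p = 1 ⇒ p = 1/10, and the value is (5)·(1/10) − 1 = -1/2.
For Player 2: with q = P(b1), equating I's and II's payoffs gives 9q − 5 = −q ⇒ q = 1/2.

9/10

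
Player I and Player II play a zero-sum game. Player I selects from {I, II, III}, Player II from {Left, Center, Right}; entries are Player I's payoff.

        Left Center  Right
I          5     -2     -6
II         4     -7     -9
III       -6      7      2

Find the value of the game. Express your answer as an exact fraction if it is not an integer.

-26/19

Row minima: I → -6, II → -9, III → -6; maximin = -6.
Column maxima: Left → 5, Center → 7, Right → 2; minimax = 2.
-6 ≠ 2, so there is no saddle point; optimal play is mixed.
II is strictly dominated by I, so Player I never plays it.
Center is strictly dominated by Right (it gives Player I strictly more in every row), so Player II never plays it.
On the remaining 2×2 (I, III vs Left, Right):
Let Player I play I with probability p. Expected payoff against Left: 5p + (-6)(1−p) = 11p − 6; against Right: (-6)p + 2(1−p) = −8p + 2.
Setting these equal: 11p − 6 = −8p + 2 ⇒ 19p = 8 ⇒ p = 8/19, and the value is (11)·(8/19) − 6 = -26/19.
For Player II: with q = P(Left), equating I's and III's payoffs gives 11q − 6 = −8q + 2 ⇒ q = 8/19.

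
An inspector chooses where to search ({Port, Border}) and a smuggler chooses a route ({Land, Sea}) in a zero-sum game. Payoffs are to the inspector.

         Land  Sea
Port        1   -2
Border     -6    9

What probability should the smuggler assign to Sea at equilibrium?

Row minima: Port → -2, Border → -6; maximin = -2.
Column maxima: Land → 1, Sea → 9; minimax = 1.
-2 ≠ 1, so there is no saddle point; optimal play is mixed.
Let the inspector play Port with probability p. Expected payoff against Land: 1p + (-6)(1−p) = 7p − 6; against Sea: (-2)p + 9(1−p) = −11p + 9.
Setting these equal: 7p − 6 = −11p + 9 ⇒ 18p = 15 ⇒ p = 5/6, and the value is (7)·(5/6) − 6 = -1/6.
For the smuggler: with q = P(Land), equating Port's and Border's payoffs gives 3q − 2 = −15q + 9 ⇒ q = 11/18.

7/18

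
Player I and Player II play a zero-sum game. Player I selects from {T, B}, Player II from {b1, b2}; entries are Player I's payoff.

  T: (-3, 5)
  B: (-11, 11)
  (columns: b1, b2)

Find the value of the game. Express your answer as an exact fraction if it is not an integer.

Row minima: T → -3, B → -11; maximin = -3.
Column maxima: b1 → -3, b2 → 11; minimax = -3.
Since maximin = minimax = -3, there is a saddle point and the value is -3.

-3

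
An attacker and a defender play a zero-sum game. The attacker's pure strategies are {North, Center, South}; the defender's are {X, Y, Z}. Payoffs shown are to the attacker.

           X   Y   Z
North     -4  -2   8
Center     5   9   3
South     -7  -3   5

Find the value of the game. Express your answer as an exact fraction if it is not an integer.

26/7

Row minima: North → -4, Center → 3, South → -7; maximin = 3.
Column maxima: X → 5, Y → 9, Z → 8; minimax = 5.
3 ≠ 5, so there is no saddle point; optimal play is mixed.
South is strictly dominated by North, so the attacker never plays it.
Y is strictly dominated by X (it gives the attacker strictly more in every row), so the defender never plays it.
On the remaining 2×2 (North, Center vs X, Z):
Let the attacker play North with probability p. Expected payoff against X: (-4)p + 5(1−p) = −9p + 5; against Z: 8p + 3(1−p) = 5p + 3.
Setting these equal: −9p + 5 = 5p + 3 ⇒ −14p = -2 ⇒ p = 1/7, and the value is (-9)·(1/7) + 5 = 26/7.
For the defender: with q = P(X), equating North's and Center's payoffs gives −12q + 8 = 2q + 3 ⇒ q = 5/14.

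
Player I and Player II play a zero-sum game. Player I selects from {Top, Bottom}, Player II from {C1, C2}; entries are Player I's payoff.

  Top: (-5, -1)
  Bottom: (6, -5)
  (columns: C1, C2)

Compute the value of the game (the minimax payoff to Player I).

Row minima: Top → -5, Bottom → -5; maximin = -5.
Column maxima: C1 → 6, C2 → -1; minimax = -1.
-5 ≠ -1, so there is no saddle point; optimal play is mixed.
Let Player I play Top with probability p. Expected payoff against C1: (-5)p + 6(1−p) = −11p + 6; against C2: (-1)p + (-5)(1−p) = 4p − 5.
Setting these equal: −11p + 6 = 4p − 5 ⇒ −15p = -11 ⇒ p = 11/15, and the value is (-11)·(11/15) + 6 = -31/15.
For Player II: with q = P(C1), equating Top's and Bottom's payoffs gives −4q − 1 = 11q − 5 ⇒ q = 4/15.

-31/15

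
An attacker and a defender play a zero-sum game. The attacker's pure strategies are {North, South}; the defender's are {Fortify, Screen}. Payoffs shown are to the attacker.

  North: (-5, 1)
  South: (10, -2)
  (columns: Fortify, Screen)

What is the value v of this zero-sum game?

Row minima: North → -5, South → -2; maximin = -2.
Column maxima: Fortify → 10, Screen → 1; minimax = 1.
-2 ≠ 1, so there is no saddle point; optimal play is mixed.
Let the attacker play North with probability p. Expected payoff against Fortify: (-5)p + 10(1−p) = −15p + 10; against Screen: 1p + (-2)(1−p) = 3p − 2.
Setting these equal: −15p + 10 = 3p − 2 ⇒ −18p = -12 ⇒ p = 2/3, and the value is (-15)·(2/3) + 10 = 0.
For the defender: with q = P(Fortify), equating North's and South's payoffs gives −6q + 1 = 12q − 2 ⇒ q = 1/6.

0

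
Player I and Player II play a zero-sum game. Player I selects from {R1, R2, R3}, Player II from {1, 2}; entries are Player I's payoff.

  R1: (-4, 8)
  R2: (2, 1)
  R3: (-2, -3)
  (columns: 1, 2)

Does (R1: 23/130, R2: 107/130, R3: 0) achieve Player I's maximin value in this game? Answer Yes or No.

Against 1 this mix gives (23/130)·(-4) + (107/130)·2 = 61/65.
Against 2 this mix gives (23/130)·8 + (107/130)·1 = 291/130.
Player II will play 1, holding Player I to 61/65. Shifting weight toward the row that does better against 1 would raise this floor (the equalizing mix achieves 20/13 against both 1 and 2), so the proposed strategy is not optimal.

No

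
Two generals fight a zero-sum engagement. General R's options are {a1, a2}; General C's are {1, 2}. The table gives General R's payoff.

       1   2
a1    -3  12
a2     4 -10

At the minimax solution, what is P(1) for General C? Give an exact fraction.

22/29

Row minima: a1 → -3, a2 → -10; maximin = -3.
Column maxima: 1 → 4, 2 → 12; minimax = 4.
-3 ≠ 4, so there is no saddle point; optimal play is mixed.
Let General R play a1 with probability p. Expected payoff against 1: (-3)p + 4(1−p) = −7p + 4; against 2: 12p + (-10)(1−p) = 22p − 10.
Setting these equal: −7p + 4 = 22p − 10 ⇒ −29p = -14 ⇒ p = 14/29, and the value is (-7)·(14/29) + 4 = 18/29.
For General C: with q = P(1), equating a1's and a2's payoffs gives −15q + 12 = 14q − 10 ⇒ q = 22/29.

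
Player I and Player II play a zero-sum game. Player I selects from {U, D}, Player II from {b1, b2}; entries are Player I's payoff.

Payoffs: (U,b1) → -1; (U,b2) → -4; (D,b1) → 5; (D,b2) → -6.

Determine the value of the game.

-4

Row minima: U → -4, D → -6; maximin = -4.
Column maxima: b1 → 5, b2 → -4; minimax = -4.
Since maximin = minimax = -4, there is a saddle point and the value is -4.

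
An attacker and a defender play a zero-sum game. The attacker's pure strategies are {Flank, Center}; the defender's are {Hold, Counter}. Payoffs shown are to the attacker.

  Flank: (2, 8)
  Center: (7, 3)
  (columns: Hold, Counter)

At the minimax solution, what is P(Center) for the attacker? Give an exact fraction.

Row minima: Flank → 2, Center → 3; maximin = 3.
Column maxima: Hold → 7, Counter → 8; minimax = 7.
3 ≠ 7, so there is no saddle point; optimal play is mixed.
Let the attacker play Flank with probability p. Expected payoff against Hold: 2p + 7(1−p) = −5p + 7; against Counter: 8p + 3(1−p) = 5p + 3.
Setting these equal: −5p + 7 = 5p + 3 ⇒ −10p = -4 ⇒ p = 2/5, and the value is (-5)·(2/5) + 7 = 5.
For the defender: with q = P(Hold), equating Flank's and Center's payoffs gives −6q + 8 = 4q + 3 ⇒ q = 1/2.

3/5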